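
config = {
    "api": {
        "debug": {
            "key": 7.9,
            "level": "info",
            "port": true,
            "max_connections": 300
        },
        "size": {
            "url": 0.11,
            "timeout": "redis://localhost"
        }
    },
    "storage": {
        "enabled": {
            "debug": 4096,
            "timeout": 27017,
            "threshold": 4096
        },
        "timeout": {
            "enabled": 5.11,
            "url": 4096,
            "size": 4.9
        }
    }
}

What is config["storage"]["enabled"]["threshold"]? 4096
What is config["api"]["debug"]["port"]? True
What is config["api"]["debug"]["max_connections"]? 300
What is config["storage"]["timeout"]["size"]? 4.9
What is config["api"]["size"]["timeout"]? "redis://localhost"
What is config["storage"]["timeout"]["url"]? 4096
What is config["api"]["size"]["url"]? 0.11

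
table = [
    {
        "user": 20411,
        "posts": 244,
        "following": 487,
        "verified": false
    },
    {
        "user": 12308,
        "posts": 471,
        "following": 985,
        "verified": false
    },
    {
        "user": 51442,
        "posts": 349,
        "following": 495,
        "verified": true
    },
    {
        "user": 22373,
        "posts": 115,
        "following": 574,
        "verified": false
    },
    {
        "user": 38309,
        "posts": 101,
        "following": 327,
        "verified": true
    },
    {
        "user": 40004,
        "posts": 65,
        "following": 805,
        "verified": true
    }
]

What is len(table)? 6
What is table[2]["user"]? 51442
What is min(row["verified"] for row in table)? False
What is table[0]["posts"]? 244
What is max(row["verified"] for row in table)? True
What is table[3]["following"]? 574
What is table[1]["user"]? 12308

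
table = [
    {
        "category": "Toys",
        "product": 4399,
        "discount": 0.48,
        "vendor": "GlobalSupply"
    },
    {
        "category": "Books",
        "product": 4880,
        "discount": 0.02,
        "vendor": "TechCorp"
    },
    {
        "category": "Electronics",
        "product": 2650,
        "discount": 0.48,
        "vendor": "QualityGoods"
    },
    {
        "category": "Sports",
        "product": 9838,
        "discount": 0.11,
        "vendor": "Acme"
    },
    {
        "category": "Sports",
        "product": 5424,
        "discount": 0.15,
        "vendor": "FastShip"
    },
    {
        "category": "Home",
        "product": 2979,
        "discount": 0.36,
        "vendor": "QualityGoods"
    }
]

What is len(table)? 6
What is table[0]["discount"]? 0.48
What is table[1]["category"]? "Books"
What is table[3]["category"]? "Sports"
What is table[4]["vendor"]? "FastShip"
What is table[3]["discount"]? 0.11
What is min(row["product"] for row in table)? 2650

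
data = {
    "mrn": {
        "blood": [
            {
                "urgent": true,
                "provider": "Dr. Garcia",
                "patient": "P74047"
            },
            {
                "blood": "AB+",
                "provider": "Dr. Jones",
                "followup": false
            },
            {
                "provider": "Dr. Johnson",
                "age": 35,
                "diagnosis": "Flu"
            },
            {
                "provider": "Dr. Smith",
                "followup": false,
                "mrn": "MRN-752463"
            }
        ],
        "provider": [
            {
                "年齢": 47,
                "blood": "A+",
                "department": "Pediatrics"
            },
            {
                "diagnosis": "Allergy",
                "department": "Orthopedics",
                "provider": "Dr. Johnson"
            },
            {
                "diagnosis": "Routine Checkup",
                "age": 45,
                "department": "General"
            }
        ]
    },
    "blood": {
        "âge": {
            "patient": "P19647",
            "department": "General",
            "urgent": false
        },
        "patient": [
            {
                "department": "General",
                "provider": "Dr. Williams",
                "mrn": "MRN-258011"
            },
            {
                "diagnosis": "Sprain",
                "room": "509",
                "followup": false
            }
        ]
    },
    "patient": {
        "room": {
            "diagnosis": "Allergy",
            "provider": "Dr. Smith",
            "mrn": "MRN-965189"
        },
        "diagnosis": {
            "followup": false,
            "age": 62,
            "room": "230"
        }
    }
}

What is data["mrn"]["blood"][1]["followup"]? False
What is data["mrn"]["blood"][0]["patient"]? "P74047"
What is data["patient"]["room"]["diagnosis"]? "Allergy"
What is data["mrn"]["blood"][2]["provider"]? "Dr. Johnson"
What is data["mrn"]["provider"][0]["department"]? "Pediatrics"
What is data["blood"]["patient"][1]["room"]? "509"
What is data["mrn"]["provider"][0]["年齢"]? 47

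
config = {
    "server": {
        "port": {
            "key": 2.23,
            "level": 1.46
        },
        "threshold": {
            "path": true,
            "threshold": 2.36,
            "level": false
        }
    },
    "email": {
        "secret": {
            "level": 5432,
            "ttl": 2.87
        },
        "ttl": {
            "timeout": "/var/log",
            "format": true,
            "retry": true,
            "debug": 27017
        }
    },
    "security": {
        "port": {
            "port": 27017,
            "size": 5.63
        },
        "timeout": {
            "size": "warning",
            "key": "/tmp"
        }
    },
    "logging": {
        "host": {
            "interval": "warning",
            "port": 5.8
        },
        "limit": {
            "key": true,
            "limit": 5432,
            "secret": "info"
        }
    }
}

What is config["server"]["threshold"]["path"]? True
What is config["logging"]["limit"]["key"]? True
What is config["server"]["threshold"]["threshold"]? 2.36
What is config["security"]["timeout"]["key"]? "/tmp"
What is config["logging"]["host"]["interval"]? "warning"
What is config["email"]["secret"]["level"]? 5432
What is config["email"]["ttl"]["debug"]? 27017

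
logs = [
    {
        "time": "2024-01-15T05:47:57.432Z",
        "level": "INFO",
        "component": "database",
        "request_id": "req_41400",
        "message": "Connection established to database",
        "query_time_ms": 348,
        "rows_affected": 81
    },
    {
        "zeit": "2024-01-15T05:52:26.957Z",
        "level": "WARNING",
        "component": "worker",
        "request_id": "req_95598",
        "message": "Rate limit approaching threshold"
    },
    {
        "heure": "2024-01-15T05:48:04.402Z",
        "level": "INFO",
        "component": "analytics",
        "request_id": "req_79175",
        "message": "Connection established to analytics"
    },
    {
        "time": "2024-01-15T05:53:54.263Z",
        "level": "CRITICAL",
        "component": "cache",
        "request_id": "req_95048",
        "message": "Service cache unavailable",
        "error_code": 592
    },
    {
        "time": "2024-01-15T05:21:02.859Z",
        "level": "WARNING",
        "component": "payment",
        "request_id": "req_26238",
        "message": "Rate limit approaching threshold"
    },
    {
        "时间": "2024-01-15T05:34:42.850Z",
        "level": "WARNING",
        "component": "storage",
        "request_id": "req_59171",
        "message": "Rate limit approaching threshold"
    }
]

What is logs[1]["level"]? "WARNING"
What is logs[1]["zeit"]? "2024-01-15T05:52:26.957Z"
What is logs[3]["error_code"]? 592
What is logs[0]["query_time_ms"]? 348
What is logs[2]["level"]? "INFO"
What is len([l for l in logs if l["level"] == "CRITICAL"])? 1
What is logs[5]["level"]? "WARNING"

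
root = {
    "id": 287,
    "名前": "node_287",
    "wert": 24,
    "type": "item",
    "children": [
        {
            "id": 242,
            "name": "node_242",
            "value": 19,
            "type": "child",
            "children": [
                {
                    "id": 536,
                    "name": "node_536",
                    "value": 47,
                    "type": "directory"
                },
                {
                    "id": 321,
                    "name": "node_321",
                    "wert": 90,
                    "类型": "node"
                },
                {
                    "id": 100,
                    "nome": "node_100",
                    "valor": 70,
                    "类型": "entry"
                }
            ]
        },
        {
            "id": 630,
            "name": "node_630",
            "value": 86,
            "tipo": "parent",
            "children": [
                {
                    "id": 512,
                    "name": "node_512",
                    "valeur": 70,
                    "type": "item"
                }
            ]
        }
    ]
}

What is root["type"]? "item"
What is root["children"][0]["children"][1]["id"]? 321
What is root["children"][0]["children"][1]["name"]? "node_321"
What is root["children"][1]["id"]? 630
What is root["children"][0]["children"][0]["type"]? "directory"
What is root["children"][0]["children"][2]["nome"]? "node_100"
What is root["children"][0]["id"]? 242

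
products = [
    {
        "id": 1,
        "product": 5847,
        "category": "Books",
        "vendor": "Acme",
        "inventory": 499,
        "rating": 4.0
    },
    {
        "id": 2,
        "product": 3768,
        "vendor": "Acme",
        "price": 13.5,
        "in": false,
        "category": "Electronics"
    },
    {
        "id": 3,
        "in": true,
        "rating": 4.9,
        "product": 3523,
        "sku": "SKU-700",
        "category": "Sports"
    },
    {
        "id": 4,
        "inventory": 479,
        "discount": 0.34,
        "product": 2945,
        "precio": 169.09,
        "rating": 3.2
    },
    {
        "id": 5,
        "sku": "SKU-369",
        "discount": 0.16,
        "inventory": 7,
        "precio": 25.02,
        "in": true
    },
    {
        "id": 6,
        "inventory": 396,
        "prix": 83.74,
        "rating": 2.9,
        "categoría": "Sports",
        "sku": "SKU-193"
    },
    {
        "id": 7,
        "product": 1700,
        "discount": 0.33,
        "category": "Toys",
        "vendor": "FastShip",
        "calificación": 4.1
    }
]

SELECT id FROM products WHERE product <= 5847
[1, 2, 3, 4, 7]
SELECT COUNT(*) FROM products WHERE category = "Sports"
1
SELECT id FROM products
[1, 2, 3, 4, 5, 6, 7]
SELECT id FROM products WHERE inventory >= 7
[1, 4, 5, 6]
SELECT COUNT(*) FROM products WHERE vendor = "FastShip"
1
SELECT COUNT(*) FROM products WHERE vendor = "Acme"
2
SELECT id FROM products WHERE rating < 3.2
[6]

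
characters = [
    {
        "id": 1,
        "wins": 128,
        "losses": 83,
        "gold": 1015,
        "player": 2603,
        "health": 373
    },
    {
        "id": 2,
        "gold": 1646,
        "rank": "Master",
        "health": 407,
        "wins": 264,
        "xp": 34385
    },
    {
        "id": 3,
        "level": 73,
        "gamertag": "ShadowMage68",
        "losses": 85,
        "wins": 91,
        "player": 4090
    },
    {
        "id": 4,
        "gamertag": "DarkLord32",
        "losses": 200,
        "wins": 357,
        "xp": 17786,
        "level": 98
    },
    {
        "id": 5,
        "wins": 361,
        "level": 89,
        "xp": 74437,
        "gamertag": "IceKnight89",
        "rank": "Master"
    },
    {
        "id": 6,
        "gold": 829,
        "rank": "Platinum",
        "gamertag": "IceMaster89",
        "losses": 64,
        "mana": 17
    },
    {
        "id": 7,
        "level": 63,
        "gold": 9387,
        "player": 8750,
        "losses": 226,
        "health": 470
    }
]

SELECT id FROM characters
[1, 2, 3, 4, 5, 6, 7]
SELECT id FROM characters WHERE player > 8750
[]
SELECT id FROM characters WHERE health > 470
[]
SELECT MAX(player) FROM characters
8750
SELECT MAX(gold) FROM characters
9387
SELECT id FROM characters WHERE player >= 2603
[1, 3, 7]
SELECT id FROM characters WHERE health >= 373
[1, 2, 7]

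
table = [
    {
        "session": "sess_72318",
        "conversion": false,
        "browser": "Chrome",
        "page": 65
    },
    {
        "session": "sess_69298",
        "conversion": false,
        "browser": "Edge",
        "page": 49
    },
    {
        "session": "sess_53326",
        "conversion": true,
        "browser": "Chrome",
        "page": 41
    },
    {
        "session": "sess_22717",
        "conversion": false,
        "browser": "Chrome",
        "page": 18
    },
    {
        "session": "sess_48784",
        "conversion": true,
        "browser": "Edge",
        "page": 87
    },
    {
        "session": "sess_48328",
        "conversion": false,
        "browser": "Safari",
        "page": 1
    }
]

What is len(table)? 6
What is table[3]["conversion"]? False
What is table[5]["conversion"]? False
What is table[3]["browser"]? "Chrome"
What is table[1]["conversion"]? False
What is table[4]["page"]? 87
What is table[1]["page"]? 49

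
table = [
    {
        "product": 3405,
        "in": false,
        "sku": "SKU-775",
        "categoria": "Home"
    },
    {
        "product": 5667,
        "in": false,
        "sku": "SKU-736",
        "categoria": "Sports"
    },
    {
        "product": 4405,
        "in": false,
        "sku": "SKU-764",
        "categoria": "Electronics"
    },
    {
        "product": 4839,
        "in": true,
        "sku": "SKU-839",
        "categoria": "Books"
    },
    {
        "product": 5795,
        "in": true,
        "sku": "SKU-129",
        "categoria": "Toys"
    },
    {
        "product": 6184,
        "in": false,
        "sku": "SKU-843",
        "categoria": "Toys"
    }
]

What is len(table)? 6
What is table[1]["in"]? False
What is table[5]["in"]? False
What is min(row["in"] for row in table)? False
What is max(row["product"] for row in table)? 6184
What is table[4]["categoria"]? "Toys"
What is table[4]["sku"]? "SKU-129"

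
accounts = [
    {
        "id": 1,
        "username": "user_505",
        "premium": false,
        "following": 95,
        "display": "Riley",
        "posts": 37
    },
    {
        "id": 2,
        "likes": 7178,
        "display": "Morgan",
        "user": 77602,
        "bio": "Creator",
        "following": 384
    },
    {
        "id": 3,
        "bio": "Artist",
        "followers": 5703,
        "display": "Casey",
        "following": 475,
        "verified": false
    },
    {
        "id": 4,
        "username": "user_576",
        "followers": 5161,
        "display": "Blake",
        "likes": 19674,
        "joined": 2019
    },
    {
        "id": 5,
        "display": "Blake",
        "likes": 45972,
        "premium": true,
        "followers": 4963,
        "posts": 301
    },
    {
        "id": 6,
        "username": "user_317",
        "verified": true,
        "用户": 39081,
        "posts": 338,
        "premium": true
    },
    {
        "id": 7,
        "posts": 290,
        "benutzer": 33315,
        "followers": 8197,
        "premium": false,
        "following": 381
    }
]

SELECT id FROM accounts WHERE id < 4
[1, 2, 3]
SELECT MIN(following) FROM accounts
95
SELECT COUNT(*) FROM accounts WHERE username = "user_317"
1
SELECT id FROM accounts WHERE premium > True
[]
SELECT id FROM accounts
[1, 2, 3, 4, 5, 6, 7]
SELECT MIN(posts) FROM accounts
37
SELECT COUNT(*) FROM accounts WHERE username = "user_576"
1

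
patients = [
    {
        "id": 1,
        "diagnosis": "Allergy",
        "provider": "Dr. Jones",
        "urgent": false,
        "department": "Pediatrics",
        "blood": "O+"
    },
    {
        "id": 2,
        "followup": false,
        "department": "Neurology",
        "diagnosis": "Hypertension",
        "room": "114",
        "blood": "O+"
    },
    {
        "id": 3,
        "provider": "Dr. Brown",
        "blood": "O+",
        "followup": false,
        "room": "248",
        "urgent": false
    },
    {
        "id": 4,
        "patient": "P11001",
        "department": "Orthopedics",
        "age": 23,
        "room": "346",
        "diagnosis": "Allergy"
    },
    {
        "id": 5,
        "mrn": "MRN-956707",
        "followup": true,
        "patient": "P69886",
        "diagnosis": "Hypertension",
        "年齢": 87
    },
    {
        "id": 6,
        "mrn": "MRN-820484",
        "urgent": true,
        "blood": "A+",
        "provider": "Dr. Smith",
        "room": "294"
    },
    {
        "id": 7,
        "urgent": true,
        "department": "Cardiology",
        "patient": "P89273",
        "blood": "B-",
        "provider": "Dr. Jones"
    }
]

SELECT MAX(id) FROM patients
7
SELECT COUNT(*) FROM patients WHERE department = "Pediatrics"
1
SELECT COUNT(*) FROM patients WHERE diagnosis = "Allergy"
2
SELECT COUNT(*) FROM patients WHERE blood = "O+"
3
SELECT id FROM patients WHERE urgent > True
[]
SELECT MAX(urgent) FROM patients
True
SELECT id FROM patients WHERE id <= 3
[1, 2, 3]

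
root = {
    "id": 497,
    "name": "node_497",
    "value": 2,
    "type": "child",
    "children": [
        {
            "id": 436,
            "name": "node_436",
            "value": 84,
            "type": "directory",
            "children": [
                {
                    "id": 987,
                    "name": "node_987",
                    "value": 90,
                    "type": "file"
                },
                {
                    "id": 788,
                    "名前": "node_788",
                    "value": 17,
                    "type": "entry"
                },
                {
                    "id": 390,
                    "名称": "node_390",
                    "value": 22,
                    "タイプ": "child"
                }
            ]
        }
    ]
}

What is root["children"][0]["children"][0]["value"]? 90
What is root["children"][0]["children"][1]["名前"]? "node_788"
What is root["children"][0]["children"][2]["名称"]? "node_390"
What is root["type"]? "child"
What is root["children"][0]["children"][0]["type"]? "file"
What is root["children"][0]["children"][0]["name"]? "node_987"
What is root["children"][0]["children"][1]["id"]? 788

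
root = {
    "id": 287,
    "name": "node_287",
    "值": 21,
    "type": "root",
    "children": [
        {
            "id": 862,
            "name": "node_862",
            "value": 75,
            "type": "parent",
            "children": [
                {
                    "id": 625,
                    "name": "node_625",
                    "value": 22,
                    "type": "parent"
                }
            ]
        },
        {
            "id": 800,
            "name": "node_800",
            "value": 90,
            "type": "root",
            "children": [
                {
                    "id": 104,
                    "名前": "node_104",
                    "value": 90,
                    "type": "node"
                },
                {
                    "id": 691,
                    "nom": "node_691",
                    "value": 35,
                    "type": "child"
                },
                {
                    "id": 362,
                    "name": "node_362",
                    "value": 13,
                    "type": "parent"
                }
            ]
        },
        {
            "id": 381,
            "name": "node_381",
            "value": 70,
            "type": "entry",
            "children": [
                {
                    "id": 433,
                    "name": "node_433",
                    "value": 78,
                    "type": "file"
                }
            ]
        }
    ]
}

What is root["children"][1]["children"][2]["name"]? "node_362"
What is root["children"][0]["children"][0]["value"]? 22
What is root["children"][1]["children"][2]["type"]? "parent"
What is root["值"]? 21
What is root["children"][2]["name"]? "node_381"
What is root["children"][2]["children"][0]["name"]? "node_433"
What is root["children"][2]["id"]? 381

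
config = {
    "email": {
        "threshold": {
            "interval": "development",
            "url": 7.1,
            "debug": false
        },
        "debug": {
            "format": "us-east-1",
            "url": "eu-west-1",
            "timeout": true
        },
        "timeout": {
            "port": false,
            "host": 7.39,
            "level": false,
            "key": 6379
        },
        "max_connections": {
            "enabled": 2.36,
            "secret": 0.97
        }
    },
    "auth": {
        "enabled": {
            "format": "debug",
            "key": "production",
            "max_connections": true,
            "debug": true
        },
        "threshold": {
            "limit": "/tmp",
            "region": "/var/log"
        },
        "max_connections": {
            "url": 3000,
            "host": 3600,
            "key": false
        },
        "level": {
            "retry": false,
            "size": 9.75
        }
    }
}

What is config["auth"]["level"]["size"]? 9.75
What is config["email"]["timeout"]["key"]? 6379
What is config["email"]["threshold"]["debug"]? False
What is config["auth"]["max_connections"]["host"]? 3600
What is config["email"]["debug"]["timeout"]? True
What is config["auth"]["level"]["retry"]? False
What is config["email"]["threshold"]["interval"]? "development"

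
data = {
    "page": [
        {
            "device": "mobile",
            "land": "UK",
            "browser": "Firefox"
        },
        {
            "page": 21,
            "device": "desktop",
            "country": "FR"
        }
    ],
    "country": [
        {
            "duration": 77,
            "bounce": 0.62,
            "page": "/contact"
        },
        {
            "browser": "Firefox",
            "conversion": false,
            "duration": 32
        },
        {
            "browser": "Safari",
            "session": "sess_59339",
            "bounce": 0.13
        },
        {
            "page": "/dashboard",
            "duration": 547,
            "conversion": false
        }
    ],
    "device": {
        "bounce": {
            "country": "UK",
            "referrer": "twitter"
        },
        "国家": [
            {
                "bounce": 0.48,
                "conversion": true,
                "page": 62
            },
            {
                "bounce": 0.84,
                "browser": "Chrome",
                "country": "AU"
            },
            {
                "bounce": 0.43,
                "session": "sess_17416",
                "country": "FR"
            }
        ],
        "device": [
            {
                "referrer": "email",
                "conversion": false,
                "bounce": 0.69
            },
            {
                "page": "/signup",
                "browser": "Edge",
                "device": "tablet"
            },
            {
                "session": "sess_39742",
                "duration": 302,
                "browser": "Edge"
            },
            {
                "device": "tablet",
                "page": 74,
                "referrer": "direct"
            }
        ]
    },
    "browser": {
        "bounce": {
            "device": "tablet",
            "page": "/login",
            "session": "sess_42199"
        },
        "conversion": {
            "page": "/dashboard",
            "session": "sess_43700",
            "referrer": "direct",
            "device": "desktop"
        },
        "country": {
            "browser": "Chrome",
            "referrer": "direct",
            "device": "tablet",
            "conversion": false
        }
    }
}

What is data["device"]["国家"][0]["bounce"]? 0.48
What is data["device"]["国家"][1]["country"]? "AU"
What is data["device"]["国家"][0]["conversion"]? True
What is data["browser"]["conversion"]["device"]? "desktop"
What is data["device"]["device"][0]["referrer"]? "email"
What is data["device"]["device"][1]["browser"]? "Edge"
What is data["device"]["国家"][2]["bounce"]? 0.43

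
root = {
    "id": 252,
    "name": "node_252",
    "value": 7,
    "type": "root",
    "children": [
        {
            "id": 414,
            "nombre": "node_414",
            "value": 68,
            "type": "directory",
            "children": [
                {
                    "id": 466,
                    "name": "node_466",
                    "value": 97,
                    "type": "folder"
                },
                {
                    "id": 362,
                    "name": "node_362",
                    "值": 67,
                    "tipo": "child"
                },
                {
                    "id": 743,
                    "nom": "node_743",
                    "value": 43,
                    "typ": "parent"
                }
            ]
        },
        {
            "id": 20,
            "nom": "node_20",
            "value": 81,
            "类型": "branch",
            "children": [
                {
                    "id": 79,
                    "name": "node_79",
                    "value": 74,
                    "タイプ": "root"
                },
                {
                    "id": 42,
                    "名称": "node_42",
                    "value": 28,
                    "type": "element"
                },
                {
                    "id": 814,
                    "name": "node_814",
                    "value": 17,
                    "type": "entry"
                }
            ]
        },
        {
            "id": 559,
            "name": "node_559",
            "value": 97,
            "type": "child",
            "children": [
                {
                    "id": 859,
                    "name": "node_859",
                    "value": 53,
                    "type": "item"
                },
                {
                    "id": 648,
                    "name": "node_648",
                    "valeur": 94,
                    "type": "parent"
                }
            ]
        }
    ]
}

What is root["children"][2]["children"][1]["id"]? 648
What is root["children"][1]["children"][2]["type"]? "entry"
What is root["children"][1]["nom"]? "node_20"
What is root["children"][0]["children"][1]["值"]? 67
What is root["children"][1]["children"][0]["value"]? 74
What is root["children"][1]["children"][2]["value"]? 17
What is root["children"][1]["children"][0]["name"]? "node_79"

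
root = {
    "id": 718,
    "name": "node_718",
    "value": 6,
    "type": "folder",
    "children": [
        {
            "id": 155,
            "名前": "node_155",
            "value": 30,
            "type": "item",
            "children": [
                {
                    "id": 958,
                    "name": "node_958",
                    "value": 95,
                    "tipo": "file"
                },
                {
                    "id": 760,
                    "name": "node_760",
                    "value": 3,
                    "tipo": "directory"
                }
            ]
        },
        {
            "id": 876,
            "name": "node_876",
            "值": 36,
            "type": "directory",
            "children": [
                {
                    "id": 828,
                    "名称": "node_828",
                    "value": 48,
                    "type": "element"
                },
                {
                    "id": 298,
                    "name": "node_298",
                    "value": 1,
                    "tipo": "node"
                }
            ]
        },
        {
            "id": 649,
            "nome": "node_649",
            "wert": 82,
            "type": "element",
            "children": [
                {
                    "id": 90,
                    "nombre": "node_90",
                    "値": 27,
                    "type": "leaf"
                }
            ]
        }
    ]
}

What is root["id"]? 718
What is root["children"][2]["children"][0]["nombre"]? "node_90"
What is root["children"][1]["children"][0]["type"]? "element"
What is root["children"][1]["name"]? "node_876"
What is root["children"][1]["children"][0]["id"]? 828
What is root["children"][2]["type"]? "element"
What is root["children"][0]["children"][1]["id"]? 760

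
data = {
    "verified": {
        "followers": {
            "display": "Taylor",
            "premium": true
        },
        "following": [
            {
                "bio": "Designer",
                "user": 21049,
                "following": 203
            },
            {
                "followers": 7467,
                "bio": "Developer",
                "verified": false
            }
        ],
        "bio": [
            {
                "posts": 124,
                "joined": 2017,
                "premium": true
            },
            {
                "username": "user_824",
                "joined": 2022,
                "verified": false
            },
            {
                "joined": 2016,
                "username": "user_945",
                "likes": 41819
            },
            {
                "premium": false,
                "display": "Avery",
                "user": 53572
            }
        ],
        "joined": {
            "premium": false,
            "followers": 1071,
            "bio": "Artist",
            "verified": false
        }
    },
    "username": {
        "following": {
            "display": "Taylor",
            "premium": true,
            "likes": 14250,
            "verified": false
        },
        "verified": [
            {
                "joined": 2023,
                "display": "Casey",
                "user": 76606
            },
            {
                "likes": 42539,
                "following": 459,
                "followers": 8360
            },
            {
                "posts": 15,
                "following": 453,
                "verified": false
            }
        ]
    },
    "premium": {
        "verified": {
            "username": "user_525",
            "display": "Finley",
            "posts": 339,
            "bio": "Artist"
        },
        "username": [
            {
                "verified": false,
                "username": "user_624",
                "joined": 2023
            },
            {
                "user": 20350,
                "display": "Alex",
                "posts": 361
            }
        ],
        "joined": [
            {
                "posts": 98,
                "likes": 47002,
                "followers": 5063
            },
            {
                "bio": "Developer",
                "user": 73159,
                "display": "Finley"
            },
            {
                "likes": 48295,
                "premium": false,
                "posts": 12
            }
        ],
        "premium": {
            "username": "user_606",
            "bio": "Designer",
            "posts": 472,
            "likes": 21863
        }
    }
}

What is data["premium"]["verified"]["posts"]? 339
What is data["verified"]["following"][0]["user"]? 21049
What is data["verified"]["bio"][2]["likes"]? 41819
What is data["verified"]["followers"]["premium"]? True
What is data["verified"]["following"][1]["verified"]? False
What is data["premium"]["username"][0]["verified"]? False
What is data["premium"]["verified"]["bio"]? "Artist"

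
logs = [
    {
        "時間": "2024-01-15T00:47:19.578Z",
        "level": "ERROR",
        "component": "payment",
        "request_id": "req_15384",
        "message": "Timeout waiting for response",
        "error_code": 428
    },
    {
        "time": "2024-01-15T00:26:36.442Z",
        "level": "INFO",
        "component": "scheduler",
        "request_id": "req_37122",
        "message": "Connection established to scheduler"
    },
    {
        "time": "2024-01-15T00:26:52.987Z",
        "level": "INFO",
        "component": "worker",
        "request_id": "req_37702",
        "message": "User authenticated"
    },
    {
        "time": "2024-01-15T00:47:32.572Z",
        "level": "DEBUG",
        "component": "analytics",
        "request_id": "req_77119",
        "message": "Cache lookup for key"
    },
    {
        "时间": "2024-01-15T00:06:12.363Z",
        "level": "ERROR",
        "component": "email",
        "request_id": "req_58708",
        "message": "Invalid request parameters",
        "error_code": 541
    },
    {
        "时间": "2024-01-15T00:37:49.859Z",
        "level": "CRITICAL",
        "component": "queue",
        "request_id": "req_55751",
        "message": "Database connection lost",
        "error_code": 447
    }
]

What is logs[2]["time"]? "2024-01-15T00:26:52.987Z"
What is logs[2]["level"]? "INFO"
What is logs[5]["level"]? "CRITICAL"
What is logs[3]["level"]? "DEBUG"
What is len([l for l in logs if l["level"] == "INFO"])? 2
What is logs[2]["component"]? "worker"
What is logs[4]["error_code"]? 541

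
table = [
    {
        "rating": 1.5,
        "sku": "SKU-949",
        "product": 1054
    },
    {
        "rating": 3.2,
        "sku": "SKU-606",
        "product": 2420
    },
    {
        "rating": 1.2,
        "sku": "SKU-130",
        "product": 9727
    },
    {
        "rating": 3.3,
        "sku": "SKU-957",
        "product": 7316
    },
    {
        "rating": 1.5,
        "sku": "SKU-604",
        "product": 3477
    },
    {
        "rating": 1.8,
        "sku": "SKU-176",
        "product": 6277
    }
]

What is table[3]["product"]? 7316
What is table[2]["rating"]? 1.2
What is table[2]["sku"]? "SKU-130"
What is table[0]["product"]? 1054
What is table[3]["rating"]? 3.3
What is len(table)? 6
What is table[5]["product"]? 6277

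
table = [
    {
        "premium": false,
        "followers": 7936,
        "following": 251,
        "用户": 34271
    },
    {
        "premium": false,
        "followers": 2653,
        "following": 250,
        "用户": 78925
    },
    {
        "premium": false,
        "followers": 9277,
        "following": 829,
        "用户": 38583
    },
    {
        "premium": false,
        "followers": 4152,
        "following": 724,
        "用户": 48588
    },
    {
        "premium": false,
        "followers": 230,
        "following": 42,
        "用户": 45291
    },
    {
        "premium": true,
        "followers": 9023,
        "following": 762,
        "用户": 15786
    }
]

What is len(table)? 6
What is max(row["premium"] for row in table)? True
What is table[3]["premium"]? False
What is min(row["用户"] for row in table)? 15786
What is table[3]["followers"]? 4152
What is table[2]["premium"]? False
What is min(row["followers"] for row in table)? 230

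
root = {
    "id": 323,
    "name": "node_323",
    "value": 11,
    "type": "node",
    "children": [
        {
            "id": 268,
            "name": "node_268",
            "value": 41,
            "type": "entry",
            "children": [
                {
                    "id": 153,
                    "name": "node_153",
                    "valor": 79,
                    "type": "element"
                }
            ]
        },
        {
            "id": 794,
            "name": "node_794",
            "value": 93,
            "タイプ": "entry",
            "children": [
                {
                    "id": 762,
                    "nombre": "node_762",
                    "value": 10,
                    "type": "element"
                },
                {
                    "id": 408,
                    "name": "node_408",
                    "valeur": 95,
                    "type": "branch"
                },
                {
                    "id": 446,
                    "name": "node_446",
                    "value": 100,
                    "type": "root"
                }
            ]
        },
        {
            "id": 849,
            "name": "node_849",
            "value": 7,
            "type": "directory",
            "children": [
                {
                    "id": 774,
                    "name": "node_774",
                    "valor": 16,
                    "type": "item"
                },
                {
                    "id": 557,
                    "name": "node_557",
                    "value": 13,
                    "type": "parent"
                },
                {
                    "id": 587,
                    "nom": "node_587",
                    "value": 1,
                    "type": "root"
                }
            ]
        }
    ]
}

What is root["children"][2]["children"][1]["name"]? "node_557"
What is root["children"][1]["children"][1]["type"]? "branch"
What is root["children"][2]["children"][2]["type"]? "root"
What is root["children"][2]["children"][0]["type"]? "item"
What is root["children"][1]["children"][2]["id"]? 446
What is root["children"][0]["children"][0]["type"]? "element"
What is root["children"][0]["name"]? "node_268"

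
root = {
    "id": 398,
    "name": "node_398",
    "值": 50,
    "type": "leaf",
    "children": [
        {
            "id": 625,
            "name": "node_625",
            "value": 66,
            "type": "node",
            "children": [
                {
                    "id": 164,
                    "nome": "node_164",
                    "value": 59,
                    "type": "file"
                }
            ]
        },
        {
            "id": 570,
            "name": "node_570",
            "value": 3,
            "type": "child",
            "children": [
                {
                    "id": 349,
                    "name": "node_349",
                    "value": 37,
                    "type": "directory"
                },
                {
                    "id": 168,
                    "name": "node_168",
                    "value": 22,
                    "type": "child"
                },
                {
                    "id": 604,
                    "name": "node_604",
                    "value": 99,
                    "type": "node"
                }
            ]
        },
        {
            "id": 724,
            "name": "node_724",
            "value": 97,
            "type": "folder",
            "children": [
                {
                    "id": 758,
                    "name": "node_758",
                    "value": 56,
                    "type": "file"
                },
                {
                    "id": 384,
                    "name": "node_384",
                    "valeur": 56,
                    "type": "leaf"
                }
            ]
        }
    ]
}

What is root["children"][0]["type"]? "node"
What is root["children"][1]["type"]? "child"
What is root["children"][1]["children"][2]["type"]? "node"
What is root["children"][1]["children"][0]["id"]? 349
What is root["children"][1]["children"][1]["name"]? "node_168"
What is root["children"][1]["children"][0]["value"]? 37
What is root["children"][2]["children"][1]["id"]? 384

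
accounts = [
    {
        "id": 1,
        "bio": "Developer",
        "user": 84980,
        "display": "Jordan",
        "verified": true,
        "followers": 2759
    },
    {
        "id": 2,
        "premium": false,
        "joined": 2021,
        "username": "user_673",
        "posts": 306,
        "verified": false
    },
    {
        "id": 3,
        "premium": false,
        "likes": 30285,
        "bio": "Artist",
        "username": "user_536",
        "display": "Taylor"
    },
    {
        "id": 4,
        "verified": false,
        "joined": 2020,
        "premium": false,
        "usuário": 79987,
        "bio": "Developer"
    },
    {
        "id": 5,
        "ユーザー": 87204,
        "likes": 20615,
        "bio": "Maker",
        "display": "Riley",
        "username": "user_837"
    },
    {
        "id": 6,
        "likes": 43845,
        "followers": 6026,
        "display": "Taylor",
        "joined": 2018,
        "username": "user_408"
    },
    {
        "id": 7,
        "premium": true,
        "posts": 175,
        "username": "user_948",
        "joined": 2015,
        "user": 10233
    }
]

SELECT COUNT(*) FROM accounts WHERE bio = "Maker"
1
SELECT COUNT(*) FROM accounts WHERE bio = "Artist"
1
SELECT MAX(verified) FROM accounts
True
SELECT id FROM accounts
[1, 2, 3, 4, 5, 6, 7]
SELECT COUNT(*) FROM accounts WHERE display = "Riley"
1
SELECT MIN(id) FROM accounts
1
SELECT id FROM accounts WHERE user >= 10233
[1, 7]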